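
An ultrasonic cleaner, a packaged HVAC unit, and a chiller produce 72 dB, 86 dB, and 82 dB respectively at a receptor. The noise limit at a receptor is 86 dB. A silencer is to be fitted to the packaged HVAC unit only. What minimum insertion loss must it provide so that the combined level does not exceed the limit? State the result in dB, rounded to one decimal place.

Fixed contribution from the other sources: Σ 10^(L/10) = 10^(72/10) + 10^(82/10) = 1.743e+08 (82.41 dB).
The limit corresponds to 10^(86/10) = 3.981e+08; subtracting the fixed part leaves 2.238e+08 for the packaged HVAC unit, i.e. 83.50 dB.
Required insertion loss = 86 − 83.50 = 2.50 dB.

2.5 dB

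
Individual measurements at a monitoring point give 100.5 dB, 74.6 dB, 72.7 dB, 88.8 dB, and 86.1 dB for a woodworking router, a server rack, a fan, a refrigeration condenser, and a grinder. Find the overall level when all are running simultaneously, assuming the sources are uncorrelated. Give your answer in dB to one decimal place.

100.9 dB

Incoherent sources combine by intensity addition: L_total = 10·log₁₀(Σ 10^(L_i/10)).
Σ 10^(L/10) = 10^(100.5/10) + 10^(74.6/10) + 10^(72.7/10) + 10^(88.8/10) + 10^(86.1/10) = 1.243e+10.
L_total = 10·log₁₀(1.243e+10) = 100.95 dB.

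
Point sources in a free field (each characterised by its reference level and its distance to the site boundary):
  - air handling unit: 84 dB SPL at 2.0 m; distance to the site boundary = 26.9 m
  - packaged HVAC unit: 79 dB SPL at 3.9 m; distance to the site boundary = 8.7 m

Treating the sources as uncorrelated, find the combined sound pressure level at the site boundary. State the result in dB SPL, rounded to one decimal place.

72.4 dB SPL

Propagate each source to the receiver with L = L_ref − 20·log₁₀(r/r_ref), then add intensities.
air handling unit: 84 − 20·log₁₀(26.9/2.0) = 84 − 22.57 = 61.43 dB SPL.
packaged HVAC unit: 79 − 20·log₁₀(8.7/3.9) = 79 − 6.97 = 72.03 dB SPL.
Σ 10^(L/10) = 1.735e+07 → L_total = 10·log₁₀(1.735e+07) = 72.39 dB SPL.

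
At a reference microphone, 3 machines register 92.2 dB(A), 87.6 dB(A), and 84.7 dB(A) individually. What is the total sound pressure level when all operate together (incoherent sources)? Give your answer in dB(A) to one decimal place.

94.0 dB(A)

For uncorrelated sources the intensities add, so convert each level to linear form, sum, and take 10·log₁₀ of the total.
Σ 10^(L/10) = 10^(92.2/10) + 10^(87.6/10) + 10^(84.7/10) = 2.530e+09.
L_total = 10·log₁₀(2.530e+09) = 94.03 dB(A).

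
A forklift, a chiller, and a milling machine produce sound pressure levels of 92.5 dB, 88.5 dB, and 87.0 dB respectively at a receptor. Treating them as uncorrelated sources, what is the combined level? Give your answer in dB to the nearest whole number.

95 dB

Incoherent sources combine by intensity addition: L_total = 10·log₁₀(Σ 10^(L_i/10)).
Σ 10^(L/10) = 10^(92.5/10) + 10^(88.5/10) + 10^(87.0/10) = 2.987e+09.
L_total = 10·log₁₀(2.987e+09) = 94.75 dB.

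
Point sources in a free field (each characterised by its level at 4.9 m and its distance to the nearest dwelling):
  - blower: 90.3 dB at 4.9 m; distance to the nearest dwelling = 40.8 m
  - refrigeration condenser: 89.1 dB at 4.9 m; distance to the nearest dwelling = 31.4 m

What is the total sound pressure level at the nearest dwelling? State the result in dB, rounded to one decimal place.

75.5 dB

Propagate each source to the receiver with L = L_ref − 20·log₁₀(r/r_ref), then add intensities.
blower: 90.3 − 20·log₁₀(40.8/4.9) = 90.3 − 18.41 = 71.89 dB.
refrigeration condenser: 89.1 − 20·log₁₀(31.4/4.9) = 89.1 − 16.13 = 72.97 dB.
Σ 10^(L/10) = 3.525e+07 → L_total = 10·log₁₀(3.525e+07) = 75.47 dB.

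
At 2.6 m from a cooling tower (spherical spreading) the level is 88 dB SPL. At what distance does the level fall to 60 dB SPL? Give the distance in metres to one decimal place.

65.3 m

For a point source L₁ − L₂ = 20·log₁₀(r₂/r₁), so r₂ = r₁·10^((L₁−L₂)/20).
r₂ = 2.6·10^((88−60)/20) = 2.6·10^(28.0/20) = 65.31 m.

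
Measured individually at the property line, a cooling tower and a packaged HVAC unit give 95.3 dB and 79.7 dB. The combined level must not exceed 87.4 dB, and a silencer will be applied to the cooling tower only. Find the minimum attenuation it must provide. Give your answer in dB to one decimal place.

8.7 dB

The untreated sources together contribute 10^(79.7/10) = 9.333e+07, i.e. 79.70 dB.
To meet 87.4 dB overall, the treated cooling tower may contribute at most 10^(87.4/10) − 9.333e+07 = 4.562e+08, i.e. 86.59 dB.
Required insertion loss = 95.3 − 86.59 = 8.71 dB.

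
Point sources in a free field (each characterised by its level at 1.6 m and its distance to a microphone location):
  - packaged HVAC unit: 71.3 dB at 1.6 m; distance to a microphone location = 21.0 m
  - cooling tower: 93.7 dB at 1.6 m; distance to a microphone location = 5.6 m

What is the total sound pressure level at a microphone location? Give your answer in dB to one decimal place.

82.8 dB

First find each source's level at the receiver (point-source: −20·log₁₀(r/r_ref)), then combine on an intensity basis.
packaged HVAC unit: 71.3 − 20·log₁₀(21.0/1.6) = 71.3 − 22.36 = 48.94 dB.
cooling tower: 93.7 − 20·log₁₀(5.6/1.6) = 93.7 − 10.88 = 82.82 dB.
Σ 10^(L/10) = 1.914e+08 → L_total = 10·log₁₀(1.914e+08) = 82.82 dB.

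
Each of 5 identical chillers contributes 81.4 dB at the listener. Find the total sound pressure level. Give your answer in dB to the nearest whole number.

88 dB

N identical incoherent sources raise the level by 10·log₁₀ N.
L_total = 81.4 + 10·log₁₀(5) = 81.4 + 6.990 = 88.39 dB.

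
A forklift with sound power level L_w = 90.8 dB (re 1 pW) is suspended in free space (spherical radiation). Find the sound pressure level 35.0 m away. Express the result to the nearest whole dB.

49 dB

The power spreads over a sphere of area 4π·r², so L_p = L_w − 10·log₁₀(4π·r²).
4π·r² = 1.539e+04 m², 10·log₁₀ of that is 41.873 dB.
L_p = 90.8 − 41.873 = 48.93 dB.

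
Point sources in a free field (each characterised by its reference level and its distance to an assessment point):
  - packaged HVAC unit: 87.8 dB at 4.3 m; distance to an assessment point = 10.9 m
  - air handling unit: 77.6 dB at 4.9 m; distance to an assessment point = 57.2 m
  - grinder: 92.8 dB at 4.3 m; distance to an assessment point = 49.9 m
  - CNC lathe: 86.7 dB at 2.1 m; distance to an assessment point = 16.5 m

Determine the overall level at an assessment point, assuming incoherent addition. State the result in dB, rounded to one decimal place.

First find each source's level at the receiver (point-source: −20·log₁₀(r/r_ref)), then combine on an intensity basis.
packaged HVAC unit: 87.8 − 20·log₁₀(10.9/4.3) = 87.8 − 8.08 = 79.72 dB.
air handling unit: 77.6 − 20·log₁₀(57.2/4.9) = 77.6 − 21.34 = 56.26 dB.
grinder: 92.8 − 20·log₁₀(49.9/4.3) = 92.8 − 21.29 = 71.51 dB.
CNC lathe: 86.7 − 20·log₁₀(16.5/2.1) = 86.7 − 17.91 = 68.79 dB.
Σ 10^(L/10) = 1.159e+08 → L_total = 10·log₁₀(1.159e+08) = 80.64 dB.

80.6 dB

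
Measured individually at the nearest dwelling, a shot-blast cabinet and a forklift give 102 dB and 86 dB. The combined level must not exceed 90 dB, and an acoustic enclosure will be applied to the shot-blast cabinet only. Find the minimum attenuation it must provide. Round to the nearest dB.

14 dB

Fixed contribution from the other source: Σ 10^(L/10) = 10^(86/10) = 3.981e+08 (86.00 dB).
The limit corresponds to 10^(90/10) = 1.000e+09; subtracting the fixed part leaves 6.019e+08 for the shot-blast cabinet, i.e. 87.80 dB.
Required insertion loss = 102 − 87.80 = 14.20 dB.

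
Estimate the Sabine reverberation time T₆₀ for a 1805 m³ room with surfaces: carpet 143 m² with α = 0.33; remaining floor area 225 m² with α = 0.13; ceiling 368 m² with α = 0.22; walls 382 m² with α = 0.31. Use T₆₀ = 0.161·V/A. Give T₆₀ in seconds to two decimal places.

1.05 s

Total absorption A = 143·0.33 + 225·0.13 + 368·0.22 + 382·0.31 = 275.82 m² sabins.
T₆₀ = 0.161 × 1805 / 275.82 = 1.054 s.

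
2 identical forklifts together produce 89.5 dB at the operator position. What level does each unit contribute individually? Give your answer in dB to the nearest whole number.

86 dB

Dividing the total intensity by 2 lowers the level by 10·log₁₀ 2 = 3.010 dB: L₁ = 89.5 − 3.010.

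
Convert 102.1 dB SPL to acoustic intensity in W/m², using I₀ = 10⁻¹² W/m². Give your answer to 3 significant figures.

0.0162 W/m²

I/I₀ = 10^(102.1/10) = 1.622e+10, so I = 1.622e+10 × 10⁻¹² W/m².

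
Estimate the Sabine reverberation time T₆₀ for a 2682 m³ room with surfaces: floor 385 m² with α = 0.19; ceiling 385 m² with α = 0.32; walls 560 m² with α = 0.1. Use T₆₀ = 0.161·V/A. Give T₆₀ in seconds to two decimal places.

1.71 s

Summing Sᵢαᵢ: 385·0.19 + 385·0.32 + 560·0.1 = 252.35 m².
T₆₀ = 0.161 × 2682 / 252.35 = 1.711 s.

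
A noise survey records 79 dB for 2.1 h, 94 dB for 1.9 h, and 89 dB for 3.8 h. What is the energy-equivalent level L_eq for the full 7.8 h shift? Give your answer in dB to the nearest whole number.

Weight each interval's intensity by its duration and average over T = 7.8 h:
Σ tᵢ·10^(Lᵢ/10) = 2.1·10^(79/10) + 1.9·10^(94/10) + 3.8·10^(89/10) = 7.958e+09.
L_eq = 10·log₁₀(7.958e+09/7.8) = 90.09 dB.

90 dB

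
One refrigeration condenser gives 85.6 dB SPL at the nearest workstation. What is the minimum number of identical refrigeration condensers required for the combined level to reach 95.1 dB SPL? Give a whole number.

The shortfall is 95.1 − 85.6 = 9.5 dB, and N units add 10·log₁₀ N, so need 10·log₁₀ N ≥ 9.5.
N ≥ 10^(9.5/10) = 8.913, so N = 9.

9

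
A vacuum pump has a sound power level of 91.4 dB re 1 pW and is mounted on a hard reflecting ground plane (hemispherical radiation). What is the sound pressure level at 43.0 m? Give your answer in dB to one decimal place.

L_p = L_w − 10·log₁₀(2π·r²) with r = 43.0 m.
2π·r² = 1.162e+04 m², 10·log₁₀ of that is 40.651 dB.
L_p = 91.4 − 40.651 = 50.75 dB.

50.7 dB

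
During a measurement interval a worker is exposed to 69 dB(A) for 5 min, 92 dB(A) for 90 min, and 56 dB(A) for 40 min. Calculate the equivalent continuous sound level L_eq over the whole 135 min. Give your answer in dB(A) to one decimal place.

The energy average is taken in the linear domain: L_eq = 10·log₁₀[(Σ tᵢ·10^(Lᵢ/10))/T], T = 135 min.
Σ tᵢ·10^(Lᵢ/10) = 5·10^(69/10) + 90·10^(92/10) + 40·10^(56/10) = 1.427e+11.
L_eq = 10·log₁₀(1.427e+11/135) = 90.24 dB(A).

90.2 dB(A)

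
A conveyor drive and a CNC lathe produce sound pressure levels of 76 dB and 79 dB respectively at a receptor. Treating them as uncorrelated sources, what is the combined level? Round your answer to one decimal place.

80.8 dB

For uncorrelated sources the intensities add, so convert each level to linear form, sum, and take 10·log₁₀ of the total.
Σ 10^(L/10) = 10^(76/10) + 10^(79/10) = 1.192e+08.
L_total = 10·log₁₀(1.192e+08) = 80.76 dB.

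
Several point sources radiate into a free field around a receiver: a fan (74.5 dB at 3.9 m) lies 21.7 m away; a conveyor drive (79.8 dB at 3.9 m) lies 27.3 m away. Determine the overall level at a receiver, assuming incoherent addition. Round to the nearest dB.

First find each source's level at the receiver (point-source: −20·log₁₀(r/r_ref)), then combine on an intensity basis.
fan: 74.5 − 20·log₁₀(21.7/3.9) = 74.5 − 14.91 = 59.59 dB.
conveyor drive: 79.8 − 20·log₁₀(27.3/3.9) = 79.8 − 16.90 = 62.90 dB.
Σ 10^(L/10) = 2.859e+06 → L_total = 10·log₁₀(2.859e+06) = 64.56 dB.

65 dB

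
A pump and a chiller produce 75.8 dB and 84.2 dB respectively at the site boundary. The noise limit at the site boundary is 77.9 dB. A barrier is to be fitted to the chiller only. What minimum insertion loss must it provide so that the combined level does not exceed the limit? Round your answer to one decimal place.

Everything except the chiller sums to 10^(75.8/10) = 3.802e+07 in linear terms, 75.80 dB.
The limit corresponds to 10^(77.9/10) = 6.166e+07; subtracting the fixed part leaves 2.364e+07 for the chiller, i.e. 73.74 dB.
Required insertion loss = 84.2 − 73.74 = 10.46 dB.

10.5 dB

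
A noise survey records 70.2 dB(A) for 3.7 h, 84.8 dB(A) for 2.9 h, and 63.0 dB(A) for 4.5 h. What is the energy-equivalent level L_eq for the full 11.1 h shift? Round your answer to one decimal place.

L_eq = 10·log₁₀[(1/T)·Σ tᵢ·10^(Lᵢ/10)] with T = 11.1 h.
Σ tᵢ·10^(Lᵢ/10) = 3.7·10^(70.2/10) + 2.9·10^(84.8/10) + 4.5·10^(63.0/10) = 9.235e+08.
L_eq = 10·log₁₀(9.235e+08/11.1) = 79.20 dB(A).

79.2 dB(A)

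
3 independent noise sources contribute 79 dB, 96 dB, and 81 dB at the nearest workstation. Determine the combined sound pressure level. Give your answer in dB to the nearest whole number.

For uncorrelated sources the intensities add, so convert each level to linear form, sum, and take 10·log₁₀ of the total.
Σ 10^(L/10) = 10^(79/10) + 10^(96/10) + 10^(81/10) = 4.186e+09.
L_total = 10·log₁₀(4.186e+09) = 96.22 dB.

96 dB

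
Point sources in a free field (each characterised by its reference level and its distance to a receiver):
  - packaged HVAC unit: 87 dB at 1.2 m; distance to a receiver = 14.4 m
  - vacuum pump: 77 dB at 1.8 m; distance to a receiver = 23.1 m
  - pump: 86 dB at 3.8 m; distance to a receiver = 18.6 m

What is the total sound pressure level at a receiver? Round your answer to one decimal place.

Apply inverse-square spreading to bring every level to the receiver, then sum 10^(L/10).
packaged HVAC unit: 87 − 20·log₁₀(14.4/1.2) = 87 − 21.58 = 65.42 dB.
vacuum pump: 77 − 20·log₁₀(23.1/1.8) = 77 − 22.17 = 54.83 dB.
pump: 86 − 20·log₁₀(18.6/3.8) = 86 − 13.79 = 72.21 dB.
Σ 10^(L/10) = 2.040e+07 → L_total = 10·log₁₀(2.040e+07) = 73.10 dB.

73.1 dB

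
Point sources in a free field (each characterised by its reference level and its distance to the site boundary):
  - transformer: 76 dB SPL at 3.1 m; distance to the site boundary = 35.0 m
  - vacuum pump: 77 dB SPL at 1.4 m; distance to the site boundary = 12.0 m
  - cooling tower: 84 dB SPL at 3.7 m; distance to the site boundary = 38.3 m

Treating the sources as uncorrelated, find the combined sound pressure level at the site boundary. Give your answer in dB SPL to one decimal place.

Apply inverse-square spreading to bring every level to the receiver, then sum 10^(L/10).
transformer: 76 − 20·log₁₀(35.0/3.1) = 76 − 21.05 = 54.95 dB SPL.
vacuum pump: 77 − 20·log₁₀(12.0/1.4) = 77 − 18.66 = 58.34 dB SPL.
cooling tower: 84 − 20·log₁₀(38.3/3.7) = 84 − 20.30 = 63.70 dB SPL.
Σ 10^(L/10) = 3.339e+06 → L_total = 10·log₁₀(3.339e+06) = 65.24 dB SPL.

65.2 dB SPL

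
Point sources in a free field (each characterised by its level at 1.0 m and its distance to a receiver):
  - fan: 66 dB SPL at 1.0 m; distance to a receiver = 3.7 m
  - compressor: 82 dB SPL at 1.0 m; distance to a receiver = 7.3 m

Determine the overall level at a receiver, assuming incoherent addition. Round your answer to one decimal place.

65.1 dB SPL

First find each source's level at the receiver (point-source: −20·log₁₀(r/r_ref)), then combine on an intensity basis.
fan: 66 − 20·log₁₀(3.7/1.0) = 66 − 11.36 = 54.64 dB SPL.
compressor: 82 − 20·log₁₀(7.3/1.0) = 82 − 17.27 = 64.73 dB SPL.
Σ 10^(L/10) = 3.265e+06 → L_total = 10·log₁₀(3.265e+06) = 65.14 dB SPL.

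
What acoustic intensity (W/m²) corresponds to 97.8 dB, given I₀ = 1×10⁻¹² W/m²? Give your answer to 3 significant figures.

0.00603 W/m²

L = 10·log₁₀(I/I₀) ⇒ I = I₀·10^(L/10) = 10⁻¹² × 10^9.78.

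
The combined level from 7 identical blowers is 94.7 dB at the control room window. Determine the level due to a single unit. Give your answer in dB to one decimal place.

86.2 dB

For N identical incoherent sources L_total = L₁ + 10·log₁₀ N, so L₁ = 94.7 − 10·log₁₀(7) = 94.7 − 8.451.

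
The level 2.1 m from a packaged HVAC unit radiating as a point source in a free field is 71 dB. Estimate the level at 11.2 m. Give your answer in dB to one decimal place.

56.5 dB

Spherical spreading from a point source gives a 20·log₁₀(r₂/r₁) drop.
L₂ = 71 − 20·log₁₀(11.2/2.1) = 71 − 14.540 = 56.46 dB.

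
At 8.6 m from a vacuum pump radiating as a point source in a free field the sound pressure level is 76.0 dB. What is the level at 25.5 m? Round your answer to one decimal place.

Spherical spreading from a point source gives a 20·log₁₀(r₂/r₁) drop.
L₂ = 76.0 − 20·log₁₀(25.5/8.6) = 76.0 − 9.441 = 66.56 dB.

66.6 dB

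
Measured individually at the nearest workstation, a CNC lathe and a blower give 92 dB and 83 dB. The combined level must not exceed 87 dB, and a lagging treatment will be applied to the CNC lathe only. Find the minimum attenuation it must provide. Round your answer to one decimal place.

The untreated sources together contribute 10^(83/10) = 1.995e+08, i.e. 83.00 dB.
The limit corresponds to 10^(87/10) = 5.012e+08; subtracting the fixed part leaves 3.017e+08 for the CNC lathe, i.e. 84.80 dB.
So the CNC lathe must be reduced from 92 to 84.80 dB: IL = 7.20 dB.

7.2 dB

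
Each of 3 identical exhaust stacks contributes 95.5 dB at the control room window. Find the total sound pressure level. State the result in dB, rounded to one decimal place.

100.3 dB

With 3 equal, uncorrelated contributions the intensity is 3× that of one unit, giving a rise of 10·log₁₀ 3.
L_total = 95.5 + 10·log₁₀(3) = 95.5 + 4.771 = 100.27 dB.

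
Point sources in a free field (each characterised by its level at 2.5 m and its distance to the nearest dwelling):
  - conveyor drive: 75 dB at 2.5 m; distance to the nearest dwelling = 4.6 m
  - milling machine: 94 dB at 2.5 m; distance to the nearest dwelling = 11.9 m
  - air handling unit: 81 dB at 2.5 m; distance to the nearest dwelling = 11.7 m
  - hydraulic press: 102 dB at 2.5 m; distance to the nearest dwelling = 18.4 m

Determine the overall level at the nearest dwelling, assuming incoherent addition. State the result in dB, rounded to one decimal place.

86.2 dB

Propagate each source to the receiver with L = L_ref − 20·log₁₀(r/r_ref), then add intensities.
conveyor drive: 75 − 20·log₁₀(4.6/2.5) = 75 − 5.30 = 69.70 dB.
milling machine: 94 − 20·log₁₀(11.9/2.5) = 94 − 13.55 = 80.45 dB.
air handling unit: 81 − 20·log₁₀(11.7/2.5) = 81 − 13.40 = 67.60 dB.
hydraulic press: 102 − 20·log₁₀(18.4/2.5) = 102 − 17.34 = 84.66 dB.
Σ 10^(L/10) = 4.185e+08 → L_total = 10·log₁₀(4.185e+08) = 86.22 dB.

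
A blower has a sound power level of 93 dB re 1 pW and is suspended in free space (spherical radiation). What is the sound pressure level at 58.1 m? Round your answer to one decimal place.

The power spreads over a sphere of area 4π·r², so L_p = L_w − 10·log₁₀(4π·r²).
4π·r² = 4.242e+04 m², 10·log₁₀ of that is 46.276 dB.
L_p = 93 − 46.276 = 46.72 dB.

46.7 dB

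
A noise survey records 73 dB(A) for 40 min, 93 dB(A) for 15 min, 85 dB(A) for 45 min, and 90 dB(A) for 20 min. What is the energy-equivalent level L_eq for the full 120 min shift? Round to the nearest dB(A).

87 dB(A)

L_eq = 10·log₁₀[(1/T)·Σ tᵢ·10^(Lᵢ/10)] with T = 120 min.
Σ tᵢ·10^(Lᵢ/10) = 40·10^(73/10) + 15·10^(93/10) + 45·10^(85/10) + 20·10^(90/10) = 6.496e+10.
L_eq = 10·log₁₀(6.496e+10/120) = 87.33 dB(A).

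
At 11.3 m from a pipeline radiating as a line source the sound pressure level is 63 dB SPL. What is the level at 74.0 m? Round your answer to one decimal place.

54.8 dB SPL

Line-source attenuation: ΔL = 10·log₁₀(r₂/r₁) = 10·log₁₀(74.0/11.3) = 8.162 dB.
L₂ = 63 − 10·log₁₀(74.0/11.3) = 63 − 8.162 = 54.84 dB SPL.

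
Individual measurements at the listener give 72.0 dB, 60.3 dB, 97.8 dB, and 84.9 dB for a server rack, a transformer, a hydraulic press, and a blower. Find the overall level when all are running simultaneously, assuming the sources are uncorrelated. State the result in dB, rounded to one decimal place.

98.0 dB

Incoherent sources combine by intensity addition: L_total = 10·log₁₀(Σ 10^(L_i/10)).
Σ 10^(L/10) = 10^(72.0/10) + 10^(60.3/10) + 10^(97.8/10) + 10^(84.9/10) = 6.352e+09.
L_total = 10·log₁₀(6.352e+09) = 98.03 dB.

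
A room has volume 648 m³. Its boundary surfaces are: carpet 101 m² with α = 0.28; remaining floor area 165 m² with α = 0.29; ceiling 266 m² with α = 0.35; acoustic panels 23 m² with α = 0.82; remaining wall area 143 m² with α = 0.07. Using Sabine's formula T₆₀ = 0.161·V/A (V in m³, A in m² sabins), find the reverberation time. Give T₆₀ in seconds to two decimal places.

0.53 s

A = Σ Sᵢαᵢ = 101·0.28 + 165·0.29 + 266·0.35 + 23·0.82 + 143·0.07 = 198.10 m².
T₆₀ = 0.161·V/A = 0.161·648/198.10 = 0.527 s.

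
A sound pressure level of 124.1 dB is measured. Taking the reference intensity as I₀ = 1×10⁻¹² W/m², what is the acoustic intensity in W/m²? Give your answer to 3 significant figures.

2.57 W/m²

I/I₀ = 10^(124.1/10) = 2.57e+12, so I = 2.57e+12 × 10⁻¹² W/m².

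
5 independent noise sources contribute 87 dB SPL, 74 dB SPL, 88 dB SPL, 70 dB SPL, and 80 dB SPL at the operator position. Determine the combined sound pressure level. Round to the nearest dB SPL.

91 dB SPL

For uncorrelated sources the intensities add, so convert each level to linear form, sum, and take 10·log₁₀ of the total.
Σ 10^(L/10) = 10^(87/10) + 10^(74/10) + 10^(88/10) + 10^(70/10) + 10^(80/10) = 1.267e+09.
L_total = 10·log₁₀(1.267e+09) = 91.03 dB SPL.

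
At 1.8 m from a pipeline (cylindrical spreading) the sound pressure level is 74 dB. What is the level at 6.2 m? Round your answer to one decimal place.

68.6 dB

Cylindrical spreading from a line source gives a 10·log₁₀(r₂/r₁) drop.
L₂ = 74 − 10·log₁₀(6.2/1.8) = 74 − 5.371 = 68.63 dB.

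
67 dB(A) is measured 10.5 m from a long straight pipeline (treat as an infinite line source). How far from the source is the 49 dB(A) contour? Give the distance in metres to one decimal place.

662.5 m

The 18.0 dB drop corresponds to a distance ratio of 10^(18.0/10) for a line source.
r₂ = 10.5·10^((67−49)/10) = 10.5·10^(18.0/10) = 662.51 m.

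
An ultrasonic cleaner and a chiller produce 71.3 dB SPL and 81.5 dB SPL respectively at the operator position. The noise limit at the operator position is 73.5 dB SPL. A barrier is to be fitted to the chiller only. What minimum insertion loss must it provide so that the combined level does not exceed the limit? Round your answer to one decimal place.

12.0 dB

Fixed contribution from the other source: Σ 10^(L/10) = 10^(71.3/10) = 1.349e+07 (71.30 dB SPL).
The limit corresponds to 10^(73.5/10) = 2.239e+07; subtracting the fixed part leaves 8.898e+06 for the chiller, i.e. 69.49 dB SPL.
Required insertion loss = 81.5 − 69.49 = 12.01 dB.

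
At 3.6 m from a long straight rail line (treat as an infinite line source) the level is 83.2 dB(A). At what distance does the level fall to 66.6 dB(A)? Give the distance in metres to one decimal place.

164.6 m

Line-source spreading drops the level by 10·log₁₀(r₂/r₁); inverting, r₂/r₁ = 10^(ΔL/10).
r₂ = 3.6·10^((83.2−66.6)/10) = 3.6·10^(16.6/10) = 164.55 m.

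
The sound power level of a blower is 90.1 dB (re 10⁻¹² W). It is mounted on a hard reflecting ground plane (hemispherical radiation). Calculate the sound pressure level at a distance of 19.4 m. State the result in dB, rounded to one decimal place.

56.4 dB

Free-field hemispherical radiation: L_p = L_w − 10·log₁₀(2π·r²), r = 19.4 m.
2π·r² = 2365 m², 10·log₁₀ of that is 33.738 dB.
L_p = 90.1 − 33.738 = 56.36 dB.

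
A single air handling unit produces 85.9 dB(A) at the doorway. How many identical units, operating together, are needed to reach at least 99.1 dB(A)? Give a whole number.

The shortfall is 99.1 − 85.9 = 13.2 dB, and N units add 10·log₁₀ N, so need 10·log₁₀ N ≥ 13.2.
N ≥ 10^(13.2/10) = 20.893, so N = 21.

21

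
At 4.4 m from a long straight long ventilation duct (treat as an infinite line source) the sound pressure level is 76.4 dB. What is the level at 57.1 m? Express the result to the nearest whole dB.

Cylindrical spreading from a line source gives a 10·log₁₀(r₂/r₁) drop.
L₂ = 76.4 − 10·log₁₀(57.1/4.4) = 76.4 − 11.132 = 65.27 dB.

65 dB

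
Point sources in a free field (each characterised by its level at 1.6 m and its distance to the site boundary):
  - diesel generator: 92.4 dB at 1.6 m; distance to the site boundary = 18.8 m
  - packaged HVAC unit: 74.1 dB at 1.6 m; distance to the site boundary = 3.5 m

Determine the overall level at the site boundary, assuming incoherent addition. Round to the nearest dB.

Propagate each source to the receiver with L = L_ref − 20·log₁₀(r/r_ref), then add intensities.
diesel generator: 92.4 − 20·log₁₀(18.8/1.6) = 92.4 − 21.40 = 71.00 dB.
packaged HVAC unit: 74.1 − 20·log₁₀(3.5/1.6) = 74.1 − 6.80 = 67.30 dB.
Σ 10^(L/10) = 1.796e+07 → L_total = 10·log₁₀(1.796e+07) = 72.54 dB.

73 dB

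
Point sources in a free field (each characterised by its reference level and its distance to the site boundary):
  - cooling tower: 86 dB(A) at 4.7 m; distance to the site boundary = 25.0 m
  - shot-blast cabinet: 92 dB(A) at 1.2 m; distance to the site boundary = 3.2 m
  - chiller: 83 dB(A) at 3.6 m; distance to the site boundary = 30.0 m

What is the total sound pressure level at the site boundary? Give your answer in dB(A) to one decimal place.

Apply inverse-square spreading to bring every level to the receiver, then sum 10^(L/10).
cooling tower: 86 − 20·log₁₀(25.0/4.7) = 86 − 14.52 = 71.48 dB(A).
shot-blast cabinet: 92 − 20·log₁₀(3.2/1.2) = 92 − 8.52 = 83.48 dB(A).
chiller: 83 − 20·log₁₀(30.0/3.6) = 83 − 18.42 = 64.58 dB(A).
Σ 10^(L/10) = 2.398e+08 → L_total = 10·log₁₀(2.398e+08) = 83.80 dB(A).

83.8 dB(A)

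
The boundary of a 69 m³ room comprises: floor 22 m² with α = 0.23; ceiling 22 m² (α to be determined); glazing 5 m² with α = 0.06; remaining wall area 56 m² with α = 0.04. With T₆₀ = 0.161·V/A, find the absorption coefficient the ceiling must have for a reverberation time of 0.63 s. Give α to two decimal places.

From T₆₀ = 0.161·V/A, the target T₆₀ = 0.63 s needs A = 0.161·69/0.63 = 17.63 m².
Absorption from the other surfaces = 22·0.23 + 5·0.06 + 56·0.04 = 7.60 m², so the ceiling must supply 10.03 m² over 22 m².
α = 10.03/22 = 0.456.

0.46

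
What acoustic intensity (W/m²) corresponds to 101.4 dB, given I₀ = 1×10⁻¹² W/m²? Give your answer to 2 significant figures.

L = 10·log₁₀(I/I₀) ⇒ I = I₀·10^(L/10) = 10⁻¹² × 10^10.14.

0.014 W/m²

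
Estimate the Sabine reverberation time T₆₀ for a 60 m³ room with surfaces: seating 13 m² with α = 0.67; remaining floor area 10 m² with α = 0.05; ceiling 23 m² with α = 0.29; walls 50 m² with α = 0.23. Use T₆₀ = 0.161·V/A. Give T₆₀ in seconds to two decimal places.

0.35 s

Summing Sᵢαᵢ: 13·0.67 + 10·0.05 + 23·0.29 + 50·0.23 = 27.38 m².
T₆₀ = 0.161·V/A = 0.161·60/27.38 = 0.353 s.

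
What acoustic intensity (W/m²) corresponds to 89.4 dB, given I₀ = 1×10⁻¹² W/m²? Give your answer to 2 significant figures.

0.00087 W/m²

I = I₀·10^(L/10) = 10⁻¹² × 10^(89.4/10) = 10^(-3.060).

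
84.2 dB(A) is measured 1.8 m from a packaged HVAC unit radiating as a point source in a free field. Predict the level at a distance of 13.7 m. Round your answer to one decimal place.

For a point source, L₂ = L₁ − 20·log₁₀(r₂/r₁).
L₂ = 84.2 − 20·log₁₀(13.7/1.8) = 84.2 − 17.629 = 66.57 dB(A).

66.6 dB(A)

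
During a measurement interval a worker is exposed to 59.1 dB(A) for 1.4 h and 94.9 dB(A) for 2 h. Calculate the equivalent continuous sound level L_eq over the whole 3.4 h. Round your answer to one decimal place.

92.6 dB(A)

Weight each interval's intensity by its duration and average over T = 3.4 h:
Σ tᵢ·10^(Lᵢ/10) = 1.4·10^(59.1/10) + 2·10^(94.9/10) = 6.182e+09.
L_eq = 10·log₁₀(6.182e+09/3.4) = 92.60 dB(A).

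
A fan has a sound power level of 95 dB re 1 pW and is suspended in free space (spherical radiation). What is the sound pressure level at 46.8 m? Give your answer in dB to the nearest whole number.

L_p = L_w − 10·log₁₀(4π·r²) with r = 46.8 m.
4π·r² = 2.752e+04 m², 10·log₁₀ of that is 44.397 dB.
L_p = 95 − 44.397 = 50.60 dB.

51 dB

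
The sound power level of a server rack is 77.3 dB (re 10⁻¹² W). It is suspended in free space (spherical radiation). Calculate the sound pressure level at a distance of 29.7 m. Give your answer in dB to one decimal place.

The power spreads over a sphere of area 4π·r², so L_p = L_w − 10·log₁₀(4π·r²).
4π·r² = 1.108e+04 m², 10·log₁₀ of that is 40.447 dB.
L_p = 77.3 − 40.447 = 36.85 dB.

36.9 dB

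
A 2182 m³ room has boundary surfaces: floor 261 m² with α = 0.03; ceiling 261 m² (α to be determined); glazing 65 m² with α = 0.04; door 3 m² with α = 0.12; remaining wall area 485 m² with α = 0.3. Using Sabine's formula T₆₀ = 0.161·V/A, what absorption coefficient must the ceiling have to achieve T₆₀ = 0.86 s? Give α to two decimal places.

0.97

From T₆₀ = 0.161·V/A, the target T₆₀ = 0.86 s needs A = 0.161·2182/0.86 = 408.49 m².
Absorption from the other surfaces = 261·0.03 + 65·0.04 + 3·0.12 + 485·0.3 = 156.29 m², so the ceiling must supply 252.20 m² over 261 m².
α = 252.20/261 = 0.966.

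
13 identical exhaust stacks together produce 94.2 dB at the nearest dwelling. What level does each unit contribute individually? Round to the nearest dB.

83 dB

Dividing the total intensity by 13 lowers the level by 10·log₁₀ 13 = 11.139 dB: L₁ = 94.2 − 11.139.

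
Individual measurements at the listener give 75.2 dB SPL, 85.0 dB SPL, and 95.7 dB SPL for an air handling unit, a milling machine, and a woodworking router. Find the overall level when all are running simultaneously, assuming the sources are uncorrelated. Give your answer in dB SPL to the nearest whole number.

For uncorrelated sources the intensities add, so convert each level to linear form, sum, and take 10·log₁₀ of the total.
Σ 10^(L/10) = 10^(75.2/10) + 10^(85.0/10) + 10^(95.7/10) = 4.065e+09.
L_total = 10·log₁₀(4.065e+09) = 96.09 dB SPL.

96 dB SPL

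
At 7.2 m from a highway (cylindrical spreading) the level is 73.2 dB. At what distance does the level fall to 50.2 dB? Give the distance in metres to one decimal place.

Line-source spreading drops the level by 10·log₁₀(r₂/r₁); inverting, r₂/r₁ = 10^(ΔL/10).
r₂ = 7.2·10^((73.2−50.2)/10) = 7.2·10^(23.0/10) = 1436.59 m.

1436.6 m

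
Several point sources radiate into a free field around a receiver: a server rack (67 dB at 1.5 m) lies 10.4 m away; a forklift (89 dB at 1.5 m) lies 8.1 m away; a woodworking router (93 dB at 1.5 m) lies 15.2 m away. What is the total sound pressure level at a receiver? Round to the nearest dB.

First find each source's level at the receiver (point-source: −20·log₁₀(r/r_ref)), then combine on an intensity basis.
server rack: 67 − 20·log₁₀(10.4/1.5) = 67 − 16.82 = 50.18 dB.
forklift: 89 − 20·log₁₀(8.1/1.5) = 89 − 14.65 = 74.35 dB.
woodworking router: 93 − 20·log₁₀(15.2/1.5) = 93 − 20.12 = 72.88 dB.
Σ 10^(L/10) = 4.678e+07 → L_total = 10·log₁₀(4.678e+07) = 76.70 dB.

77 dB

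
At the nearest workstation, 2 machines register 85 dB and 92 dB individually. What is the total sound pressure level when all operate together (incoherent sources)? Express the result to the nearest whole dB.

93 dB

For uncorrelated sources the intensities add, so convert each level to linear form, sum, and take 10·log₁₀ of the total.
Σ 10^(L/10) = 10^(85/10) + 10^(92/10) = 1.901e+09.
L_total = 10·log₁₀(1.901e+09) = 92.79 dB.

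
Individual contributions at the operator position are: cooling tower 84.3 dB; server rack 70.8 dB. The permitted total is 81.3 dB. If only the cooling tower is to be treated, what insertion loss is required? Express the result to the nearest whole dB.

3 dB

Fixed contribution from the other source: Σ 10^(L/10) = 10^(70.8/10) = 1.202e+07 (70.80 dB).
To meet 81.3 dB overall, the treated cooling tower may contribute at most 10^(81.3/10) − 1.202e+07 = 1.229e+08, i.e. 80.89 dB.
Required insertion loss = 84.3 − 80.89 = 3.41 dB.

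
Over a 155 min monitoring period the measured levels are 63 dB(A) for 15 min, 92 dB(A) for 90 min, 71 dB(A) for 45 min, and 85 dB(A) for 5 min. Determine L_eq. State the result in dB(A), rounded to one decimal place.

The energy average is taken in the linear domain: L_eq = 10·log₁₀[(Σ tᵢ·10^(Lᵢ/10))/T], T = 155 min.
Σ tᵢ·10^(Lᵢ/10) = 15·10^(63/10) + 90·10^(92/10) + 45·10^(71/10) + 5·10^(85/10) = 1.448e+11.
L_eq = 10·log₁₀(1.448e+11/155) = 89.70 dB(A).

89.7 dB(A)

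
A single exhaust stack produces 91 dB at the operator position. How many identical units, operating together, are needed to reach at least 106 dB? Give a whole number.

32

N identical sources give L₁ + 10·log₁₀ N, so require 10·log₁₀ N ≥ 106 − 91 = 15.0 dB.
N ≥ 10^(15.0/10) = 31.623, so N = 32.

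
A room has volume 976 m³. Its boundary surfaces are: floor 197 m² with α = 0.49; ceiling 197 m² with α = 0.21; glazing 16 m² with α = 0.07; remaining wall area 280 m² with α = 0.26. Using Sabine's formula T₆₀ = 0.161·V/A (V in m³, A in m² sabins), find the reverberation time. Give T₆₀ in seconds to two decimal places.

0.74 s

Total absorption A = 197·0.49 + 197·0.21 + 16·0.07 + 280·0.26 = 211.82 m² sabins.
T₆₀ = 0.161·V/A = 0.161·976/211.82 = 0.742 s.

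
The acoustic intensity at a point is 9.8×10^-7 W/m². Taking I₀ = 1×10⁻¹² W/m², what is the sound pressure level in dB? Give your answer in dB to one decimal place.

59.9 dB

Dividing by I₀ shifts the exponent by 12: I/I₀ = 9.8×10^5.
L = 10·(0.9912 + 5) = 59.91 dB.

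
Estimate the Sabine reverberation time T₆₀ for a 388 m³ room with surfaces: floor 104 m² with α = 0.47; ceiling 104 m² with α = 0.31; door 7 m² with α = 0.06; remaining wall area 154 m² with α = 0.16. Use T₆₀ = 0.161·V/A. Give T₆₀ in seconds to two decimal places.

A = Σ Sᵢαᵢ = 104·0.47 + 104·0.31 + 7·0.06 + 154·0.16 = 106.18 m².
T₆₀ = 0.161·V/A = 0.161·388/106.18 = 0.588 s.

0.59 s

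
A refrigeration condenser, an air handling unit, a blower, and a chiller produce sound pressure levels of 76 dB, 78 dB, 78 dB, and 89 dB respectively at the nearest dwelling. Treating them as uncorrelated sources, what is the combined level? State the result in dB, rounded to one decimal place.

Incoherent sources combine by intensity addition: L_total = 10·log₁₀(Σ 10^(L_i/10)).
Σ 10^(L/10) = 10^(76/10) + 10^(78/10) + 10^(78/10) + 10^(89/10) = 9.603e+08.
L_total = 10·log₁₀(9.603e+08) = 89.82 dB.

89.8 dB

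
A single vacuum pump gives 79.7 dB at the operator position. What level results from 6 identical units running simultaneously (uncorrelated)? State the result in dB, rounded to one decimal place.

87.5 dB

With 6 equal, uncorrelated contributions the intensity is 6× that of one unit, giving a rise of 10·log₁₀ 6.
L_total = 79.7 + 10·log₁₀(6) = 79.7 + 7.782 = 87.48 dB.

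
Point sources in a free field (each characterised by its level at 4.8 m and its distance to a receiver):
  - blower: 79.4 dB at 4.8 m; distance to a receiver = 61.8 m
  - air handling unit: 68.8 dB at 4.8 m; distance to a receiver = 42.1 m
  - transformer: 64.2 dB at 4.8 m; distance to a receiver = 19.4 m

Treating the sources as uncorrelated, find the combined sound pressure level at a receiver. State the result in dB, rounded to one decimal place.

First find each source's level at the receiver (point-source: −20·log₁₀(r/r_ref)), then combine on an intensity basis.
blower: 79.4 − 20·log₁₀(61.8/4.8) = 79.4 − 22.19 = 57.21 dB.
air handling unit: 68.8 − 20·log₁₀(42.1/4.8) = 68.8 − 18.86 = 49.94 dB.
transformer: 64.2 − 20·log₁₀(19.4/4.8) = 64.2 − 12.13 = 52.07 dB.
Σ 10^(L/10) = 7.850e+05 → L_total = 10·log₁₀(7.850e+05) = 58.95 dB.

58.9 dB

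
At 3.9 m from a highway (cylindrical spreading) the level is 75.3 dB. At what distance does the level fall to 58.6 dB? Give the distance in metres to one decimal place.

For a line source L₁ − L₂ = 10·log₁₀(r₂/r₁), so r₂ = r₁·10^((L₁−L₂)/10).
r₂ = 3.9·10^((75.3−58.6)/10) = 3.9·10^(16.7/10) = 182.42 m.

182.4 m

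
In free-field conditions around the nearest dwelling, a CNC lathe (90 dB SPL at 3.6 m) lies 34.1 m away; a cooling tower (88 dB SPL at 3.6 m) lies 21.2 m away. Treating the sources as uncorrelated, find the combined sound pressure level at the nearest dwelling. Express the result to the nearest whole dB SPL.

Apply inverse-square spreading to bring every level to the receiver, then sum 10^(L/10).
CNC lathe: 90 − 20·log₁₀(34.1/3.6) = 90 − 19.53 = 70.47 dB SPL.
cooling tower: 88 − 20·log₁₀(21.2/3.6) = 88 − 15.40 = 72.60 dB SPL.
Σ 10^(L/10) = 2.934e+07 → L_total = 10·log₁₀(2.934e+07) = 74.67 dB SPL.

75 dB SPL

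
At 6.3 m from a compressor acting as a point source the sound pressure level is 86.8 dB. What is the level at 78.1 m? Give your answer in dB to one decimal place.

64.9 dB

For a point source, L₂ = L₁ − 20·log₁₀(r₂/r₁).
L₂ = 86.8 − 20·log₁₀(78.1/6.3) = 86.8 − 21.866 = 64.93 dB.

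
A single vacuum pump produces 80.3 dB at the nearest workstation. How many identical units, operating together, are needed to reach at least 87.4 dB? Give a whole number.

6

The shortfall is 87.4 − 80.3 = 7.1 dB, and N units add 10·log₁₀ N, so need 10·log₁₀ N ≥ 7.1.
N ≥ 10^(7.1/10) = 5.129, so N = 6.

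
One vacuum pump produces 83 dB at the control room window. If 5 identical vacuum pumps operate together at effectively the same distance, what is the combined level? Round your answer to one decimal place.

L_total = L₁ + 10·log₁₀ N for N identical incoherent sources.
L_total = 83 + 10·log₁₀(5) = 83 + 6.990 = 89.99 dB.

90.0 dB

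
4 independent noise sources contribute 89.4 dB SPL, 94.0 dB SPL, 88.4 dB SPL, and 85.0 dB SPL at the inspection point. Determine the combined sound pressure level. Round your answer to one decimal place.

96.4 dB SPL

Incoherent sources combine by intensity addition: L_total = 10·log₁₀(Σ 10^(L_i/10)).
Σ 10^(L/10) = 10^(89.4/10) + 10^(94.0/10) + 10^(88.4/10) + 10^(85.0/10) = 4.391e+09.
L_total = 10·log₁₀(4.391e+09) = 96.43 dB SPL.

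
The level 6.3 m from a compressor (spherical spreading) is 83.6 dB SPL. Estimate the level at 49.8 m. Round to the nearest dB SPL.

66 dB SPL

For a point source, L₂ = L₁ − 20·log₁₀(r₂/r₁).
L₂ = 83.6 − 20·log₁₀(49.8/6.3) = 83.6 − 17.958 = 65.64 dB SPL.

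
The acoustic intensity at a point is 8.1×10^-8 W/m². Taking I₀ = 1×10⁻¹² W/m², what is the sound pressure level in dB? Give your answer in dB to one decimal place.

49.1 dB

Dividing by I₀ shifts the exponent by 12: I/I₀ = 8.1×10^4.
L = 10·(0.9085 + 4) = 49.08 dB.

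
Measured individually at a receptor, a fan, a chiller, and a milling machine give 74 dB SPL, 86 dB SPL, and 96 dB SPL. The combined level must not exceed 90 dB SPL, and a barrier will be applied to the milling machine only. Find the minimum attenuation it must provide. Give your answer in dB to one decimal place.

The untreated sources together contribute 10^(74/10) + 10^(86/10) = 4.232e+08, i.e. 86.27 dB SPL.
To meet 90 dB SPL overall, the treated milling machine may contribute at most 10^(90/10) − 4.232e+08 = 5.768e+08, i.e. 87.61 dB SPL.
So the milling machine must be reduced from 96 to 87.61 dB SPL: IL = 8.39 dB.

8.4 dB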